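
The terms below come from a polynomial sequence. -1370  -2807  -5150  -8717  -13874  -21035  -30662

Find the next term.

-43265

-1437, -2343, -3567, -5157, -7161, -9627
-906, -1224, -1590, -2004, -2466
-318, -366, -414, -462
-48, -48, -48
Constant fourth difference = -48, so extend:
-462 − 48 = -510;  -2466 − 510 = -2976;  -9627 − 2976 = -12603;  -30662 − 12603 = -43265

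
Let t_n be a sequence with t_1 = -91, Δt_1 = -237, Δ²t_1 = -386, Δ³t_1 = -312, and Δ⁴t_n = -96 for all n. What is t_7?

-14983

Build the table forward from the leading diagonal:
Fourth differences: -96, -96, -96, -96, -96, -96, -96
Third differences: -312, -408, -504, -600, -696, -792, -888
Second differences: -386, -698, -1106, -1610, -2210, -2906, -3698
First differences: -237, -623, -1321, -2427, -4037, -6247, -9153
t: -91, -328, -951, -2272, -4699, -8736, -14983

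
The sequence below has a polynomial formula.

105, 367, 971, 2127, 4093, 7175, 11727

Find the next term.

18151

262 , 604 , 1156 , 1966 , 3082 , 4552
342 , 552 , 810 , 1116 , 1470
210 , 258 , 306 , 354
48 , 48 , 48
The fourth differences are constant (48).
354 + 48 = 402;  1470 + 402 = 1872;  4552 + 1872 = 6424;  11727 + 6424 = 18151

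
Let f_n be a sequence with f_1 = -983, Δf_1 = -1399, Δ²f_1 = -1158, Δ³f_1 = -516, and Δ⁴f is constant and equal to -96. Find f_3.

Build the table forward from the leading diagonal:
D4: -96, -96, -96
D3: -516, -612, -708
D2: -1158, -1674, -2286
D1: -1399, -2557, -4231
f: -983, -2382, -4939

-4939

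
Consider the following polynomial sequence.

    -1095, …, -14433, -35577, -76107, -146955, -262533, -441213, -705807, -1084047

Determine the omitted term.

Using the last 8 terms:
First differences: -21144  -40530  -70848  -115578  -178680  -264594  -378240
Second differences: -19386  -30318  -44730  -63102  -85914  -113646
Third differences: -10932  -14412  -18372  -22812  -27732
Fourth differences: -3480  -3960  -4440  -4920
Fifth differences: -480  -480  -480
Constant fifth difference = -480.
Extend backward: -3480 + 480 = -3000;  -10932 + 3000 = -7932;  -19386 + 7932 = -11454;  -21144 + 11454 = -9690;  -14433 + 9690 = -4743

-4743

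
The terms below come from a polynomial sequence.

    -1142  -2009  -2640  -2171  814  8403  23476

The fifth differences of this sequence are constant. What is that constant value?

First differences: -867, -631, 469, 2985, 7589, 15073
Second differences: 236, 1100, 2516, 4604, 7484
Third differences: 864, 1416, 2088, 2880
Fourth differences: 552, 672, 792
Fifth differences: 120, 120

120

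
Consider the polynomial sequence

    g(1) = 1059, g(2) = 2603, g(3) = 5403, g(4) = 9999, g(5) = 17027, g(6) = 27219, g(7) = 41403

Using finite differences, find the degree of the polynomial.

4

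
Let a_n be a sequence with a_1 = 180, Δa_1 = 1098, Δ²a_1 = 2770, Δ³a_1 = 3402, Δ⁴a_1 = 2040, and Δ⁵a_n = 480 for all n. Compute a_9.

446716

Build the table forward from the leading diagonal:
Δ⁵: 480  480  480  480  480  480  480  480  480
Δ⁴: 2040  2520  3000  3480  3960  4440  4920  5400  5880
Δ³: 3402  5442  7962  10962  14442  18402  22842  27762  33162
Δ²: 2770  6172  11614  19576  30538  44980  63382  86224  113986
Δ: 1098  3868  10040  21654  41230  71768  116748  180130  266354
a: 180  1278  5146  15186  36840  78070  149838  266586  446716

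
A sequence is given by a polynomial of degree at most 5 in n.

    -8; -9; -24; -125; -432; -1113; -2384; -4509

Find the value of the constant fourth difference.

D1: -1, -15, -101, -307, -681, -1271, -2125
D2: -14, -86, -206, -374, -590, -854
D3: -72, -120, -168, -216, -264
D4: -48, -48, -48, -48

-48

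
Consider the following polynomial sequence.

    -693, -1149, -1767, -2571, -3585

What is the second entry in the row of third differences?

D1: -456, -618, -804, -1014
D2: -162, -186, -210
D3: -24, -24

-24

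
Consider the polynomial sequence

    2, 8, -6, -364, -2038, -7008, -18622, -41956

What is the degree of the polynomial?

5

D1: 6, -14, -358, -1674, -4970, -11614, -23334
D2: -20, -344, -1316, -3296, -6644, -11720
D3: -324, -972, -1980, -3348, -5076
D4: -648, -1008, -1368, -1728
D5: -360, -360, -360
The fifth differences are constant, so the polynomial has degree 5.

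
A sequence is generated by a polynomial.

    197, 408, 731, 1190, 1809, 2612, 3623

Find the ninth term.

6365

First differences: 211, 323, 459, 619, 803, 1011
Second differences: 112, 136, 160, 184, 208
Third differences: 24, 24, 24, 24
The third differences are constant (24).
208 + 24 = 232;  1011 + 232 = 1243;  3623 + 1243 = 4866
232 + 24 = 256;  1243 + 256 = 1499;  4866 + 1499 = 6365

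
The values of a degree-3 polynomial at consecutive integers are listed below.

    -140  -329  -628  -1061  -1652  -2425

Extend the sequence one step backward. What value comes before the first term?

-37

First differences: -189  -299  -433  -591  -773
Second differences: -110  -134  -158  -182
Third differences: -24  -24  -24
The third differences are constant at -24.
Work back: -110 + 24 = -86;  -189 + 86 = -103;  -140 + 103 = -37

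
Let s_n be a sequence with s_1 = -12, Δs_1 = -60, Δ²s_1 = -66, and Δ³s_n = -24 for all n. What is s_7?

-1842

Build the table forward from the leading diagonal:
Δ³: -24  -24  -24  -24  -24  -24  -24
Δ²: -66  -90  -114  -138  -162  -186  -210
Δ: -60  -126  -216  -330  -468  -630  -816
s: -12  -72  -198  -414  -744  -1212  -1842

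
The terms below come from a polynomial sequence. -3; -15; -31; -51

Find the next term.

-75

First differences: -12  -16  -20
Second differences: -4  -4
The second differences are constant (-4).
-20 − 4 = -24;  -51 − 24 = -75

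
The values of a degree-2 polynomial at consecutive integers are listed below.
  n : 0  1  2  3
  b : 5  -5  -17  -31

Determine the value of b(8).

Δ: -10  -12  -14
Δ²: -2  -2
Second differences constant at -2.
-14 − 2 = -16;  -31 − 16 = -47
-16 − 2 = -18;  -47 − 18 = -65
-18 − 2 = -20;  -65 − 20 = -85
-20 − 2 = -22;  -85 − 22 = -107
-22 − 2 = -24;  -107 − 24 = -131

-131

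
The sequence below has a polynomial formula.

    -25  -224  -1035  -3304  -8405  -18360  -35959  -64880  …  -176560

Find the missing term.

-109809

Using the first 8 terms:
Δ: -199, -811, -2269, -5101, -9955, -17599, -28921
Δ²: -612, -1458, -2832, -4854, -7644, -11322
Δ³: -846, -1374, -2022, -2790, -3678
Δ⁴: -528, -648, -768, -888
Δ⁵: -120, -120, -120
Constant fifth difference = -120.
Extend forward: -888 − 120 = -1008;  -3678 − 1008 = -4686;  -11322 − 4686 = -16008;  -28921 − 16008 = -44929;  -64880 − 44929 = -109809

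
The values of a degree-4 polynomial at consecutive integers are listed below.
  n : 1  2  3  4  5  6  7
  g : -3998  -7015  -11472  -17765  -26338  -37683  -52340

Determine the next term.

-3017, -4457, -6293, -8573, -11345, -14657
-1440, -1836, -2280, -2772, -3312
-396, -444, -492, -540
-48, -48, -48
Constant fourth difference = -48, so extend:
-540 − 48 = -588;  -3312 − 588 = -3900;  -14657 − 3900 = -18557;  -52340 − 18557 = -70897

-70897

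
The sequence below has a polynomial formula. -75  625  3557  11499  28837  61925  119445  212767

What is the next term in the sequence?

356309

700 , 2932 , 7942 , 17338 , 33088 , 57520 , 93322
2232 , 5010 , 9396 , 15750 , 24432 , 35802
2778 , 4386 , 6354 , 8682 , 11370
1608 , 1968 , 2328 , 2688
360 , 360 , 360
Fifth differences constant at 360.
2688 + 360 = 3048;  11370 + 3048 = 14418;  35802 + 14418 = 50220;  93322 + 50220 = 143542;  212767 + 143542 = 356309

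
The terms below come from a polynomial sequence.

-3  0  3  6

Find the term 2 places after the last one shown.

D1: 3, 3, 3
Constant first difference = 3, so extend:
6 + 3 = 9
9 + 3 = 12

12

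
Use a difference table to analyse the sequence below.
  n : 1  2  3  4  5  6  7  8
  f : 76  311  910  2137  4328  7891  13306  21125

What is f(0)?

235, 599, 1227, 2191, 3563, 5415, 7819
364, 628, 964, 1372, 1852, 2404
264, 336, 408, 480, 552
72, 72, 72, 72
The fourth differences are constant at 72.
Work back: 264 − 72 = 192;  364 − 192 = 172;  235 − 172 = 63;  76 − 63 = 13

13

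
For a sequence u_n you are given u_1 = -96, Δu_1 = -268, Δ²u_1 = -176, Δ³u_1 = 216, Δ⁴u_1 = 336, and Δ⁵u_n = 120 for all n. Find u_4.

-1212

Build the table forward from the leading diagonal:
Δ⁵: 120, 120, 120, 120
Δ⁴: 336, 456, 576, 696
Δ³: 216, 552, 1008, 1584
Δ²: -176, 40, 592, 1600
Δ: -268, -444, -404, 188
u: -96, -364, -808, -1212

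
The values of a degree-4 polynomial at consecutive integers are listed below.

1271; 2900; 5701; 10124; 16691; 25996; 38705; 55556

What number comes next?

1629, 2801, 4423, 6567, 9305, 12709, 16851
1172, 1622, 2144, 2738, 3404, 4142
450, 522, 594, 666, 738
72, 72, 72, 72
Fourth differences constant at 72.
738 + 72 = 810;  4142 + 810 = 4952;  16851 + 4952 = 21803;  55556 + 21803 = 77359

77359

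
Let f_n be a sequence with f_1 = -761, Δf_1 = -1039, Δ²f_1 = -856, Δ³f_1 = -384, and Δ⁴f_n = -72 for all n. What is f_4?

Build the table forward from the leading diagonal:
Δ⁴: -72  -72  -72  -72
Δ³: -384  -456  -528  -600
Δ²: -856  -1240  -1696  -2224
Δ: -1039  -1895  -3135  -4831
f: -761  -1800  -3695  -6830

-6830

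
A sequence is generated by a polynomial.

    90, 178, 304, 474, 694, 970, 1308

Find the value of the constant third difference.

6

D1: 88, 126, 170, 220, 276, 338
D2: 38, 44, 50, 56, 62
D3: 6, 6, 6, 6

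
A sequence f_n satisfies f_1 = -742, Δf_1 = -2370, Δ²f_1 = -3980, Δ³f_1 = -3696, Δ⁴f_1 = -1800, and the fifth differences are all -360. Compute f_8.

Build the table forward from the leading diagonal:
D5: -360, -360, -360, -360, -360, -360, -360, -360
D4: -1800, -2160, -2520, -2880, -3240, -3600, -3960, -4320
D3: -3696, -5496, -7656, -10176, -13056, -16296, -19896, -23856
D2: -3980, -7676, -13172, -20828, -31004, -44060, -60356, -80252
D1: -2370, -6350, -14026, -27198, -48026, -79030, -123090, -183446
f: -742, -3112, -9462, -23488, -50686, -98712, -177742, -300832

-300832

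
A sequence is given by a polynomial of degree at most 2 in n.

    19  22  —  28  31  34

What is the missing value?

25

Using the last 3 terms:
D1: 3, 3
Constant first difference = 3.
Extend backward: 28 − 3 = 25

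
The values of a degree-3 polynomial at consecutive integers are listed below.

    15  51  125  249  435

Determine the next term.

695

D1: 36  74  124  186
D2: 38  50  62
D3: 12  12
The third differences are constant (12).
62 + 12 = 74;  186 + 74 = 260;  435 + 260 = 695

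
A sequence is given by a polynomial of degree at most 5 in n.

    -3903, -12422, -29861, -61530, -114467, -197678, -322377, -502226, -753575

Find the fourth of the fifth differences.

-240

Δ: -8519, -17439, -31669, -52937, -83211, -124699, -179849, -251349
Δ²: -8920, -14230, -21268, -30274, -41488, -55150, -71500
Δ³: -5310, -7038, -9006, -11214, -13662, -16350
Δ⁴: -1728, -1968, -2208, -2448, -2688
Δ⁵: -240, -240, -240, -240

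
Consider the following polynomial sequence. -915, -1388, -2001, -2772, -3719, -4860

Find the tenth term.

-11724

-473, -613, -771, -947, -1141
-140, -158, -176, -194
-18, -18, -18
Third differences constant at -18.
-194 − 18 = -212;  -1141 − 212 = -1353;  -4860 − 1353 = -6213
-212 − 18 = -230;  -1353 − 230 = -1583;  -6213 − 1583 = -7796
-230 − 18 = -248;  -1583 − 248 = -1831;  -7796 − 1831 = -9627
-248 − 18 = -266;  -1831 − 266 = -2097;  -9627 − 2097 = -11724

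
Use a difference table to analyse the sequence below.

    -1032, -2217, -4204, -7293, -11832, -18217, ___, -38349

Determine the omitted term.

Using the first 6 terms:
-1185, -1987, -3089, -4539, -6385
-802, -1102, -1450, -1846
-300, -348, -396
-48, -48
Constant fourth difference = -48.
Extend forward: -396 − 48 = -444;  -1846 − 444 = -2290;  -6385 − 2290 = -8675;  -18217 − 8675 = -26892

-26892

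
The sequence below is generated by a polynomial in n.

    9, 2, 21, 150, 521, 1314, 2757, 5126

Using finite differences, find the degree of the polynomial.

Δ: -7, 19, 129, 371, 793, 1443, 2369
Δ²: 26, 110, 242, 422, 650, 926
Δ³: 84, 132, 180, 228, 276
Δ⁴: 48, 48, 48, 48
The fourth differences are constant, so the polynomial has degree 4.

4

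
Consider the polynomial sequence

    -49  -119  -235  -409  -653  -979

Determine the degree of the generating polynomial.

3

-70, -116, -174, -244, -326
-46, -58, -70, -82
-12, -12, -12
The third differences are constant, so the polynomial has degree 3.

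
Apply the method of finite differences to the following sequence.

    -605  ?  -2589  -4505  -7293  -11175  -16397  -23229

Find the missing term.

-1347

Using the last 6 terms:
D1: -1916  -2788  -3882  -5222  -6832
D2: -872  -1094  -1340  -1610
D3: -222  -246  -270
D4: -24  -24
Constant fourth difference = -24.
Extend backward: -222 + 24 = -198;  -872 + 198 = -674;  -1916 + 674 = -1242;  -2589 + 1242 = -1347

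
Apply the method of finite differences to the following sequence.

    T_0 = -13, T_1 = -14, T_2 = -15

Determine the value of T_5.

-18

-1  -1
The first differences are constant (-1).
-15 − 1 = -16
-16 − 1 = -17
-17 − 1 = -18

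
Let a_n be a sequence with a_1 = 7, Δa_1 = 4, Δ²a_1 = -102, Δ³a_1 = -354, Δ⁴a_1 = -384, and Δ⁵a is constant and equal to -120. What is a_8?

-30457

Build the table forward from the leading diagonal:
D5: -120  -120  -120  -120  -120  -120  -120  -120
D4: -384  -504  -624  -744  -864  -984  -1104  -1224
D3: -354  -738  -1242  -1866  -2610  -3474  -4458  -5562
D2: -102  -456  -1194  -2436  -4302  -6912  -10386  -14844
D1: 4  -98  -554  -1748  -4184  -8486  -15398  -25784
a: 7  11  -87  -641  -2389  -6573  -15059  -30457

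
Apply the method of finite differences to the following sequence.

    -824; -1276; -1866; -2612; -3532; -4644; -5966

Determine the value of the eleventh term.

Δ: -452, -590, -746, -920, -1112, -1322
Δ²: -138, -156, -174, -192, -210
Δ³: -18, -18, -18, -18
Third differences constant at -18.
-210 − 18 = -228;  -1322 − 228 = -1550;  -5966 − 1550 = -7516
-228 − 18 = -246;  -1550 − 246 = -1796;  -7516 − 1796 = -9312
-246 − 18 = -264;  -1796 − 264 = -2060;  -9312 − 2060 = -11372
-264 − 18 = -282;  -2060 − 282 = -2342;  -11372 − 2342 = -13714

-13714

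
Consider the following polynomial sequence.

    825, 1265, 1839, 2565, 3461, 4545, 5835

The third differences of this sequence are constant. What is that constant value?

D1: 440, 574, 726, 896, 1084, 1290
D2: 134, 152, 170, 188, 206
D3: 18, 18, 18, 18

18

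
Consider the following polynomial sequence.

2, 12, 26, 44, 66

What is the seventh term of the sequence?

D1: 10 , 14 , 18 , 22
D2: 4 , 4 , 4
The second differences are constant (4).
22 + 4 = 26;  66 + 26 = 92
26 + 4 = 30;  92 + 30 = 122

122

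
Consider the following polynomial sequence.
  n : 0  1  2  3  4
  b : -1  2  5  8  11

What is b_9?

26

D1: 3 , 3 , 3 , 3
First differences constant at 3.
11 + 3 = 14
14 + 3 = 17
17 + 3 = 20
20 + 3 = 23
23 + 3 = 26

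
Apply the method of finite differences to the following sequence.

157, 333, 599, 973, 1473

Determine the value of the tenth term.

6493

First differences: 176, 266, 374, 500
Second differences: 90, 108, 126
Third differences: 18, 18
The third differences are constant (18).
126 + 18 = 144;  500 + 144 = 644;  1473 + 644 = 2117
144 + 18 = 162;  644 + 162 = 806;  2117 + 806 = 2923
162 + 18 = 180;  806 + 180 = 986;  2923 + 986 = 3909
180 + 18 = 198;  986 + 198 = 1184;  3909 + 1184 = 5093
198 + 18 = 216;  1184 + 216 = 1400;  5093 + 1400 = 6493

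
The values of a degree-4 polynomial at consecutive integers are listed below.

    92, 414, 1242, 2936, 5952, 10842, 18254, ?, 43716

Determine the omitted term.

Using the first 7 terms:
First differences: 322, 828, 1694, 3016, 4890, 7412
Second differences: 506, 866, 1322, 1874, 2522
Third differences: 360, 456, 552, 648
Fourth differences: 96, 96, 96
Constant fourth difference = 96.
Extend forward: 648 + 96 = 744;  2522 + 744 = 3266;  7412 + 3266 = 10678;  18254 + 10678 = 28932

28932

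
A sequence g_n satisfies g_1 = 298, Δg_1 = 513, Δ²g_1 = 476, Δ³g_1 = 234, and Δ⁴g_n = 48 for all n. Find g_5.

6190

Build the table forward from the leading diagonal:
D4: 48, 48, 48, 48, 48
D3: 234, 282, 330, 378, 426
D2: 476, 710, 992, 1322, 1700
D1: 513, 989, 1699, 2691, 4013
g: 298, 811, 1800, 3499, 6190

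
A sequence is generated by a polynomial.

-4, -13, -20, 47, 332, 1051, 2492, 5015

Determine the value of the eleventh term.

Δ: -9 , -7 , 67 , 285 , 719 , 1441 , 2523
Δ²: 2 , 74 , 218 , 434 , 722 , 1082
Δ³: 72 , 144 , 216 , 288 , 360
Δ⁴: 72 , 72 , 72 , 72
Fourth differences constant at 72.
360 + 72 = 432;  1082 + 432 = 1514;  2523 + 1514 = 4037;  5015 + 4037 = 9052
432 + 72 = 504;  1514 + 504 = 2018;  4037 + 2018 = 6055;  9052 + 6055 = 15107
504 + 72 = 576;  2018 + 576 = 2594;  6055 + 2594 = 8649;  15107 + 8649 = 23756

23756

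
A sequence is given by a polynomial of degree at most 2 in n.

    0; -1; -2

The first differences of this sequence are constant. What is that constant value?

D1: -1, -1

-1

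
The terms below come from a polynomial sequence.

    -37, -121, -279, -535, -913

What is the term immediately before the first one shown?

-3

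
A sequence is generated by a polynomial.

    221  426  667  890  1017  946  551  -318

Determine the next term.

-1835

First differences: 205 , 241 , 223 , 127 , -71 , -395 , -869
Second differences: 36 , -18 , -96 , -198 , -324 , -474
Third differences: -54 , -78 , -102 , -126 , -150
Fourth differences: -24 , -24 , -24 , -24
Constant fourth difference = -24, so extend:
-150 − 24 = -174;  -474 − 174 = -648;  -869 − 648 = -1517;  -318 − 1517 = -1835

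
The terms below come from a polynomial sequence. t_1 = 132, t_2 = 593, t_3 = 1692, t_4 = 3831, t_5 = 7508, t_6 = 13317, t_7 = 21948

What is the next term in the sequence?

D1: 461, 1099, 2139, 3677, 5809, 8631
D2: 638, 1040, 1538, 2132, 2822
D3: 402, 498, 594, 690
D4: 96, 96, 96
The fourth differences are constant (96).
690 + 96 = 786;  2822 + 786 = 3608;  8631 + 3608 = 12239;  21948 + 12239 = 34187

34187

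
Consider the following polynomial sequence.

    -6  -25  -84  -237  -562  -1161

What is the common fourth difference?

First differences: -19, -59, -153, -325, -599
Second differences: -40, -94, -172, -274
Third differences: -54, -78, -102
Fourth differences: -24, -24

-24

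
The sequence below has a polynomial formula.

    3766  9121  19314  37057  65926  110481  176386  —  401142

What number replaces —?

270529

Using the first 7 terms:
5355  10193  17743  28869  44555  65905
4838  7550  11126  15686  21350
2712  3576  4560  5664
864  984  1104
120  120
Constant fifth difference = 120.
Extend forward: 1104 + 120 = 1224;  5664 + 1224 = 6888;  21350 + 6888 = 28238;  65905 + 28238 = 94143;  176386 + 94143 = 270529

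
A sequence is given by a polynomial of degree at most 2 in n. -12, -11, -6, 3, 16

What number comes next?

33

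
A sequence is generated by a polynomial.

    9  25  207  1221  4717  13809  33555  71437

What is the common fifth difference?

480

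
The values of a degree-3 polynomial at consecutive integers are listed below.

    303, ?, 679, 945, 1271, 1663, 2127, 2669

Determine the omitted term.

Using the last 6 terms:
266  326  392  464  542
60  66  72  78
6  6  6
Constant third difference = 6.
Extend backward: 60 − 6 = 54;  266 − 54 = 212;  679 − 212 = 467

467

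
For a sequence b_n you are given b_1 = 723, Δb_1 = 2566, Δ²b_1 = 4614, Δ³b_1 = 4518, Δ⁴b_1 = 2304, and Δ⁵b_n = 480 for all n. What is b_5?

59047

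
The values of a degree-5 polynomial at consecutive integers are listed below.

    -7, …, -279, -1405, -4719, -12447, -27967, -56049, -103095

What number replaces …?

-27

Using the last 7 terms:
-1126  -3314  -7728  -15520  -28082  -47046
-2188  -4414  -7792  -12562  -18964
-2226  -3378  -4770  -6402
-1152  -1392  -1632
-240  -240
Constant fifth difference = -240.
Extend backward: -1152 + 240 = -912;  -2226 + 912 = -1314;  -2188 + 1314 = -874;  -1126 + 874 = -252;  -279 + 252 = -27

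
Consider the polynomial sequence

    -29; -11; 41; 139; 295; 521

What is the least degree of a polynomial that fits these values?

3

Δ: 18, 52, 98, 156, 226
Δ²: 34, 46, 58, 70
Δ³: 12, 12, 12
The third differences are constant, so the polynomial has degree 3.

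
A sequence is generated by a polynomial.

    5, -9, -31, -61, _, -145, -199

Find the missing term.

-99

Using the first 4 terms:
Δ: -14  -22  -30
Δ²: -8  -8
Constant second difference = -8.
Extend forward: -30 − 8 = -38;  -61 − 38 = -99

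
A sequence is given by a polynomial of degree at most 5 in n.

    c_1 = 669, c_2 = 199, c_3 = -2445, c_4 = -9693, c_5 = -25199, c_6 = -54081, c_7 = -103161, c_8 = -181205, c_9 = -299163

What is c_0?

First differences: -470, -2644, -7248, -15506, -28882, -49080, -78044, -117958
Second differences: -2174, -4604, -8258, -13376, -20198, -28964, -39914
Third differences: -2430, -3654, -5118, -6822, -8766, -10950
Fourth differences: -1224, -1464, -1704, -1944, -2184
Fifth differences: -240, -240, -240, -240
The fifth differences are constant at -240.
Work back: -1224 + 240 = -984;  -2430 + 984 = -1446;  -2174 + 1446 = -728;  -470 + 728 = 258;  669 − 258 = 411

411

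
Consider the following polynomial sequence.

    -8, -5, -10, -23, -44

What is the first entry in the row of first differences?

3

First differences: 3, -5, -13, -21
Second differences: -8, -8, -8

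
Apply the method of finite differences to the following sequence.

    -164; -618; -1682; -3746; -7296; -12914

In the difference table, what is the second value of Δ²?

-1000

D1: -454, -1064, -2064, -3550, -5618
D2: -610, -1000, -1486, -2068
D3: -390, -486, -582
D4: -96, -96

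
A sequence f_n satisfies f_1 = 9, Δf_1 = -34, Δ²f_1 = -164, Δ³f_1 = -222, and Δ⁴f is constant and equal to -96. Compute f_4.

Build the table forward from the leading diagonal:
D4: -96, -96, -96, -96
D3: -222, -318, -414, -510
D2: -164, -386, -704, -1118
D1: -34, -198, -584, -1288
f: 9, -25, -223, -807

-807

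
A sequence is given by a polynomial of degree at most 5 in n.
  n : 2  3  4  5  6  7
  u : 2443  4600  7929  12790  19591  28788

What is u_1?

1146

Δ: 2157  3329  4861  6801  9197
Δ²: 1172  1532  1940  2396
Δ³: 360  408  456
Δ⁴: 48  48
The fourth differences are constant at 48.
Work back: 360 − 48 = 312;  1172 − 312 = 860;  2157 − 860 = 1297;  2443 − 1297 = 1146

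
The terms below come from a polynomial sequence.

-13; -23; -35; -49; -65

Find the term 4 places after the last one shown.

-149

-10, -12, -14, -16
-2, -2, -2
Second differences constant at -2.
-16 − 2 = -18;  -65 − 18 = -83
-18 − 2 = -20;  -83 − 20 = -103
-20 − 2 = -22;  -103 − 22 = -125
-22 − 2 = -24;  -125 − 24 = -149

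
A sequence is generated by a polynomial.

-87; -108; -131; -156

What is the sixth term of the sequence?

-212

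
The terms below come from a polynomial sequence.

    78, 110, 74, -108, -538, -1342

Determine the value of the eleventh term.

First differences: 32  -36  -182  -430  -804
Second differences: -68  -146  -248  -374
Third differences: -78  -102  -126
Fourth differences: -24  -24
Fourth differences constant at -24.
-126 − 24 = -150;  -374 − 150 = -524;  -804 − 524 = -1328;  -1342 − 1328 = -2670
-150 − 24 = -174;  -524 − 174 = -698;  -1328 − 698 = -2026;  -2670 − 2026 = -4696
-174 − 24 = -198;  -698 − 198 = -896;  -2026 − 896 = -2922;  -4696 − 2922 = -7618
-198 − 24 = -222;  -896 − 222 = -1118;  -2922 − 1118 = -4040;  -7618 − 4040 = -11658
-222 − 24 = -246;  -1118 − 246 = -1364;  -4040 − 1364 = -5404;  -11658 − 5404 = -17062

-17062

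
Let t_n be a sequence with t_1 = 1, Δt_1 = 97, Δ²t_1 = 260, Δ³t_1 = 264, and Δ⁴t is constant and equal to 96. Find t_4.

Build the table forward from the leading diagonal:
Δ⁴: 96, 96, 96, 96
Δ³: 264, 360, 456, 552
Δ²: 260, 524, 884, 1340
Δ: 97, 357, 881, 1765
t: 1, 98, 455, 1336

1336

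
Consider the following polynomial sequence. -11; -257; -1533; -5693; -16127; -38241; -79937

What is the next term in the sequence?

-152093

D1: -246, -1276, -4160, -10434, -22114, -41696
D2: -1030, -2884, -6274, -11680, -19582
D3: -1854, -3390, -5406, -7902
D4: -1536, -2016, -2496
D5: -480, -480
Fifth differences constant at -480.
-2496 − 480 = -2976;  -7902 − 2976 = -10878;  -19582 − 10878 = -30460;  -41696 − 30460 = -72156;  -79937 − 72156 = -152093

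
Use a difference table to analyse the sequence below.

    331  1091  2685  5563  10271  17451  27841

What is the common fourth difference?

96

D1: 760, 1594, 2878, 4708, 7180, 10390
D2: 834, 1284, 1830, 2472, 3210
D3: 450, 546, 642, 738
D4: 96, 96, 96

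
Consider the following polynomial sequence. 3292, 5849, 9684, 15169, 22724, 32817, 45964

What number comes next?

First differences: 2557  3835  5485  7555  10093  13147
Second differences: 1278  1650  2070  2538  3054
Third differences: 372  420  468  516
Fourth differences: 48  48  48
The fourth differences are constant (48).
516 + 48 = 564;  3054 + 564 = 3618;  13147 + 3618 = 16765;  45964 + 16765 = 62729

62729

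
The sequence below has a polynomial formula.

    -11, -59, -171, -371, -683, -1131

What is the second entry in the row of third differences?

Δ: -48, -112, -200, -312, -448
Δ²: -64, -88, -112, -136
Δ³: -24, -24, -24

-24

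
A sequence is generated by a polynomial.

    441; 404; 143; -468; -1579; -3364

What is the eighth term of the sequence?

-9772

First differences: -37, -261, -611, -1111, -1785
Second differences: -224, -350, -500, -674
Third differences: -126, -150, -174
Fourth differences: -24, -24
Fourth differences constant at -24.
-174 − 24 = -198;  -674 − 198 = -872;  -1785 − 872 = -2657;  -3364 − 2657 = -6021
-198 − 24 = -222;  -872 − 222 = -1094;  -2657 − 1094 = -3751;  -6021 − 3751 = -9772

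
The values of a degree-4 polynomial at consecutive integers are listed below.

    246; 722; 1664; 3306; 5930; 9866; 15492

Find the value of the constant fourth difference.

D1: 476, 942, 1642, 2624, 3936, 5626
D2: 466, 700, 982, 1312, 1690
D3: 234, 282, 330, 378
D4: 48, 48, 48

48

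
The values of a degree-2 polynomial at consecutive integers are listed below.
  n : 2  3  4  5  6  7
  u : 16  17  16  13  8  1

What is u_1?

First differences: 1, -1, -3, -5, -7
Second differences: -2, -2, -2, -2
The second differences are constant at -2.
Work back: 1 + 2 = 3;  16 − 3 = 13

13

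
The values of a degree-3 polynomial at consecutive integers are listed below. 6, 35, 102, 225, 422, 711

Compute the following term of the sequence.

First differences: 29  67  123  197  289
Second differences: 38  56  74  92
Third differences: 18  18  18
Constant third difference = 18, so extend:
92 + 18 = 110;  289 + 110 = 399;  711 + 399 = 1110

1110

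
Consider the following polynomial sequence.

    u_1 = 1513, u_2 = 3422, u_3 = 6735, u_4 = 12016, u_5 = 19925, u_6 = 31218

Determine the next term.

Δ: 1909 , 3313 , 5281 , 7909 , 11293
Δ²: 1404 , 1968 , 2628 , 3384
Δ³: 564 , 660 , 756
Δ⁴: 96 , 96
Constant fourth difference = 96, so extend:
756 + 96 = 852;  3384 + 852 = 4236;  11293 + 4236 = 15529;  31218 + 15529 = 46747

46747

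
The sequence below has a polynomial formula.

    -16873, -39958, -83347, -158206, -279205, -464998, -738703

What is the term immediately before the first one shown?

-5950

-23085  -43389  -74859  -120999  -185793  -273705
-20304  -31470  -46140  -64794  -87912
-11166  -14670  -18654  -23118
-3504  -3984  -4464
-480  -480
The fifth differences are constant at -480.
Work back: -3504 + 480 = -3024;  -11166 + 3024 = -8142;  -20304 + 8142 = -12162;  -23085 + 12162 = -10923;  -16873 + 10923 = -5950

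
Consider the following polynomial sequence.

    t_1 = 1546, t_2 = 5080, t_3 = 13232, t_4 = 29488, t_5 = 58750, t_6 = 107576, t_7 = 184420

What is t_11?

1020856

D1: 3534 , 8152 , 16256 , 29262 , 48826 , 76844
D2: 4618 , 8104 , 13006 , 19564 , 28018
D3: 3486 , 4902 , 6558 , 8454
D4: 1416 , 1656 , 1896
D5: 240 , 240
The fifth differences are constant (240).
1896 + 240 = 2136;  8454 + 2136 = 10590;  28018 + 10590 = 38608;  76844 + 38608 = 115452;  184420 + 115452 = 299872
2136 + 240 = 2376;  10590 + 2376 = 12966;  38608 + 12966 = 51574;  115452 + 51574 = 167026;  299872 + 167026 = 466898
2376 + 240 = 2616;  12966 + 2616 = 15582;  51574 + 15582 = 67156;  167026 + 67156 = 234182;  466898 + 234182 = 701080
2616 + 240 = 2856;  15582 + 2856 = 18438;  67156 + 18438 = 85594;  234182 + 85594 = 319776;  701080 + 319776 = 1020856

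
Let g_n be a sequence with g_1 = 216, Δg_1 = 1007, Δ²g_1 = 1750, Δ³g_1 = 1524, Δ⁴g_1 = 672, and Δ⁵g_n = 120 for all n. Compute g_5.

21512

Build the table forward from the leading diagonal:
Δ⁵: 120, 120, 120, 120, 120
Δ⁴: 672, 792, 912, 1032, 1152
Δ³: 1524, 2196, 2988, 3900, 4932
Δ²: 1750, 3274, 5470, 8458, 12358
Δ: 1007, 2757, 6031, 11501, 19959
g: 216, 1223, 3980, 10011, 21512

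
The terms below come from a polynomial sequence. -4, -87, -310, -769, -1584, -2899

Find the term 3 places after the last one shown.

-11644

First differences: -83  -223  -459  -815  -1315
Second differences: -140  -236  -356  -500
Third differences: -96  -120  -144
Fourth differences: -24  -24
The fourth differences are constant (-24).
-144 − 24 = -168;  -500 − 168 = -668;  -1315 − 668 = -1983;  -2899 − 1983 = -4882
-168 − 24 = -192;  -668 − 192 = -860;  -1983 − 860 = -2843;  -4882 − 2843 = -7725
-192 − 24 = -216;  -860 − 216 = -1076;  -2843 − 1076 = -3919;  -7725 − 3919 = -11644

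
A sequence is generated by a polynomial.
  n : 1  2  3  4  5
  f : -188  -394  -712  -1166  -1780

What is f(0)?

Δ: -206  -318  -454  -614
Δ²: -112  -136  -160
Δ³: -24  -24
The third differences are constant at -24.
Work back: -112 + 24 = -88;  -206 + 88 = -118;  -188 + 118 = -70

-70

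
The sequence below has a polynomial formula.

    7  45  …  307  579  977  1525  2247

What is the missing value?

137

Using the last 5 terms:
D1: 272  398  548  722
D2: 126  150  174
D3: 24  24
Constant third difference = 24.
Extend backward: 126 − 24 = 102;  272 − 102 = 170;  307 − 170 = 137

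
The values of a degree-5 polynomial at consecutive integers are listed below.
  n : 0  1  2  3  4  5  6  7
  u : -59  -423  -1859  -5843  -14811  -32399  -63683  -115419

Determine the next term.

-196283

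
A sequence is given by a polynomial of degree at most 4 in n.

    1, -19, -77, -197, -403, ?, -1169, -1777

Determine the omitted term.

Using the first 5 terms:
-20, -58, -120, -206
-38, -62, -86
-24, -24
Constant third difference = -24.
Extend forward: -86 − 24 = -110;  -206 − 110 = -316;  -403 − 316 = -719

-719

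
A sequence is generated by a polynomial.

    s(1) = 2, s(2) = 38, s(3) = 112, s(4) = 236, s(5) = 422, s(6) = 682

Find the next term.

1028

D1: 36 , 74 , 124 , 186 , 260
D2: 38 , 50 , 62 , 74
D3: 12 , 12 , 12
The third differences are constant (12).
74 + 12 = 86;  260 + 86 = 346;  682 + 346 = 1028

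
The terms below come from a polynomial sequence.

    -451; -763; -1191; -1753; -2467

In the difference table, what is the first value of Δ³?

-18

First differences: -312, -428, -562, -714
Second differences: -116, -134, -152
Third differences: -18, -18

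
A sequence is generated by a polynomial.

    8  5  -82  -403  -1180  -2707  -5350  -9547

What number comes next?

-15808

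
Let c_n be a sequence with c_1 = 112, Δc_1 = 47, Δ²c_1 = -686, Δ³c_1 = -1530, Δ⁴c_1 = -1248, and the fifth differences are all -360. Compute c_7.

Build the table forward from the leading diagonal:
Δ⁵: -360, -360, -360, -360, -360, -360, -360
Δ⁴: -1248, -1608, -1968, -2328, -2688, -3048, -3408
Δ³: -1530, -2778, -4386, -6354, -8682, -11370, -14418
Δ²: -686, -2216, -4994, -9380, -15734, -24416, -35786
Δ: 47, -639, -2855, -7849, -17229, -32963, -57379
c: 112, 159, -480, -3335, -11184, -28413, -61376

-61376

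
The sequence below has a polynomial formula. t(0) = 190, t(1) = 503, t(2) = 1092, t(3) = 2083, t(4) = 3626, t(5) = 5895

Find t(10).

35900

First differences: 313 , 589 , 991 , 1543 , 2269
Second differences: 276 , 402 , 552 , 726
Third differences: 126 , 150 , 174
Fourth differences: 24 , 24
Fourth differences constant at 24.
174 + 24 = 198;  726 + 198 = 924;  2269 + 924 = 3193;  5895 + 3193 = 9088
198 + 24 = 222;  924 + 222 = 1146;  3193 + 1146 = 4339;  9088 + 4339 = 13427
222 + 24 = 246;  1146 + 246 = 1392;  4339 + 1392 = 5731;  13427 + 5731 = 19158
246 + 24 = 270;  1392 + 270 = 1662;  5731 + 1662 = 7393;  19158 + 7393 = 26551
270 + 24 = 294;  1662 + 294 = 1956;  7393 + 1956 = 9349;  26551 + 9349 = 35900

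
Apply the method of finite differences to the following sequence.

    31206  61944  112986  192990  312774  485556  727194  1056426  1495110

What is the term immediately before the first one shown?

14034

Δ: 30738, 51042, 80004, 119784, 172782, 241638, 329232, 438684
Δ²: 20304, 28962, 39780, 52998, 68856, 87594, 109452
Δ³: 8658, 10818, 13218, 15858, 18738, 21858
Δ⁴: 2160, 2400, 2640, 2880, 3120
Δ⁵: 240, 240, 240, 240
The fifth differences are constant at 240.
Work back: 2160 − 240 = 1920;  8658 − 1920 = 6738;  20304 − 6738 = 13566;  30738 − 13566 = 17172;  31206 − 17172 = 14034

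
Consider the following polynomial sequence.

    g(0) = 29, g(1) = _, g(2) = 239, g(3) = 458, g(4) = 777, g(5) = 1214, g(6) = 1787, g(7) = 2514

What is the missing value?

Using the last 6 terms:
First differences: 219  319  437  573  727
Second differences: 100  118  136  154
Third differences: 18  18  18
Constant third difference = 18.
Extend backward: 100 − 18 = 82;  219 − 82 = 137;  239 − 137 = 102

102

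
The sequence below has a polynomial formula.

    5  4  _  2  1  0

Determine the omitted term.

3

Using the last 3 terms:
D1: -1  -1
Constant first difference = -1.
Extend backward: 2 + 1 = 3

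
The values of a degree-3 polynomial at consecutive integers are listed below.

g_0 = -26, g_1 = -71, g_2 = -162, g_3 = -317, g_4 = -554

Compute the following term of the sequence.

-45, -91, -155, -237
-46, -64, -82
-18, -18
Constant third difference = -18, so extend:
-82 − 18 = -100;  -237 − 100 = -337;  -554 − 337 = -891

-891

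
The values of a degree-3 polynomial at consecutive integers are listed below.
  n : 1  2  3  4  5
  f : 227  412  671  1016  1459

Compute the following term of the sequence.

2012

First differences: 185, 259, 345, 443
Second differences: 74, 86, 98
Third differences: 12, 12
The third differences are constant (12).
98 + 12 = 110;  443 + 110 = 553;  1459 + 553 = 2012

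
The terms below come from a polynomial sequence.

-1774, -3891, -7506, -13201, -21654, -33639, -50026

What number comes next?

-71781

First differences: -2117, -3615, -5695, -8453, -11985, -16387
Second differences: -1498, -2080, -2758, -3532, -4402
Third differences: -582, -678, -774, -870
Fourth differences: -96, -96, -96
Fourth differences constant at -96.
-870 − 96 = -966;  -4402 − 966 = -5368;  -16387 − 5368 = -21755;  -50026 − 21755 = -71781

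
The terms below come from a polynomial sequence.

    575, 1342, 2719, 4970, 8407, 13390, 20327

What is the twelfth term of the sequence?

Δ: 767  1377  2251  3437  4983  6937
Δ²: 610  874  1186  1546  1954
Δ³: 264  312  360  408
Δ⁴: 48  48  48
Constant fourth difference = 48, so extend:
408 + 48 = 456;  1954 + 456 = 2410;  6937 + 2410 = 9347;  20327 + 9347 = 29674
456 + 48 = 504;  2410 + 504 = 2914;  9347 + 2914 = 12261;  29674 + 12261 = 41935
504 + 48 = 552;  2914 + 552 = 3466;  12261 + 3466 = 15727;  41935 + 15727 = 57662
552 + 48 = 600;  3466 + 600 = 4066;  15727 + 4066 = 19793;  57662 + 19793 = 77455
600 + 48 = 648;  4066 + 648 = 4714;  19793 + 4714 = 24507;  77455 + 24507 = 101962

101962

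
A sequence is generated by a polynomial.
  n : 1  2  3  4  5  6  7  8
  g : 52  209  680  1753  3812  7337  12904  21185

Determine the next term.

D1: 157 , 471 , 1073 , 2059 , 3525 , 5567 , 8281
D2: 314 , 602 , 986 , 1466 , 2042 , 2714
D3: 288 , 384 , 480 , 576 , 672
D4: 96 , 96 , 96 , 96
Constant fourth difference = 96, so extend:
672 + 96 = 768;  2714 + 768 = 3482;  8281 + 3482 = 11763;  21185 + 11763 = 32948

32948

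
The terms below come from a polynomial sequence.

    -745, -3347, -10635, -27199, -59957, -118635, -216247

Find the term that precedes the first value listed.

-87

-2602  -7288  -16564  -32758  -58678  -97612
-4686  -9276  -16194  -25920  -38934
-4590  -6918  -9726  -13014
-2328  -2808  -3288
-480  -480
The fifth differences are constant at -480.
Work back: -2328 + 480 = -1848;  -4590 + 1848 = -2742;  -4686 + 2742 = -1944;  -2602 + 1944 = -658;  -745 + 658 = -87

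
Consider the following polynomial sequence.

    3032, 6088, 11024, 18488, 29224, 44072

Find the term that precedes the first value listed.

1304

D1: 3056, 4936, 7464, 10736, 14848
D2: 1880, 2528, 3272, 4112
D3: 648, 744, 840
D4: 96, 96
The fourth differences are constant at 96.
Work back: 648 − 96 = 552;  1880 − 552 = 1328;  3056 − 1328 = 1728;  3032 − 1728 = 1304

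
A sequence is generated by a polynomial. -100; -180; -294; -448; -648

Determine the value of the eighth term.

-1584

First differences: -80, -114, -154, -200
Second differences: -34, -40, -46
Third differences: -6, -6
Constant third difference = -6, so extend:
-46 − 6 = -52;  -200 − 52 = -252;  -648 − 252 = -900
-52 − 6 = -58;  -252 − 58 = -310;  -900 − 310 = -1210
-58 − 6 = -64;  -310 − 64 = -374;  -1210 − 374 = -1584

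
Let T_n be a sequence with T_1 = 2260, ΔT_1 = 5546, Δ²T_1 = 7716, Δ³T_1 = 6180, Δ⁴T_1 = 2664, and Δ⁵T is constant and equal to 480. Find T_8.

522738

Build the table forward from the leading diagonal:
D5: 480  480  480  480  480  480  480  480
D4: 2664  3144  3624  4104  4584  5064  5544  6024
D3: 6180  8844  11988  15612  19716  24300  29364  34908
D2: 7716  13896  22740  34728  50340  70056  94356  123720
D1: 5546  13262  27158  49898  84626  134966  205022  299378
T: 2260  7806  21068  48226  98124  182750  317716  522738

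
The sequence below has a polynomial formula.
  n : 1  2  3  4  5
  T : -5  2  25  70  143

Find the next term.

250

First differences: 7  23  45  73
Second differences: 16  22  28
Third differences: 6  6
The third differences are constant (6).
28 + 6 = 34;  73 + 34 = 107;  143 + 107 = 250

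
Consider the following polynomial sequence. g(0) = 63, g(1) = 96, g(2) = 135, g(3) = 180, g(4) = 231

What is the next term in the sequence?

288

33 , 39 , 45 , 51
6 , 6 , 6
The second differences are constant (6).
51 + 6 = 57;  231 + 57 = 288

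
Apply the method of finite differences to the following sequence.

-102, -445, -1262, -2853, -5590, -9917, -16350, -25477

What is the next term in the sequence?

Δ: -343  -817  -1591  -2737  -4327  -6433  -9127
Δ²: -474  -774  -1146  -1590  -2106  -2694
Δ³: -300  -372  -444  -516  -588
Δ⁴: -72  -72  -72  -72
The fourth differences are constant (-72).
-588 − 72 = -660;  -2694 − 660 = -3354;  -9127 − 3354 = -12481;  -25477 − 12481 = -37958

-37958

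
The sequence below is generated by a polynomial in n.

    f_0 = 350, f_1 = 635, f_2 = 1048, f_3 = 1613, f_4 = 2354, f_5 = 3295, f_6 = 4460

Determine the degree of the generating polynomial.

3

D1: 285, 413, 565, 741, 941, 1165
D2: 128, 152, 176, 200, 224
D3: 24, 24, 24, 24
The third differences are constant, so the polynomial has degree 3.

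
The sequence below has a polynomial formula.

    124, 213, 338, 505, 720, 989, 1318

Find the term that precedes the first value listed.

65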